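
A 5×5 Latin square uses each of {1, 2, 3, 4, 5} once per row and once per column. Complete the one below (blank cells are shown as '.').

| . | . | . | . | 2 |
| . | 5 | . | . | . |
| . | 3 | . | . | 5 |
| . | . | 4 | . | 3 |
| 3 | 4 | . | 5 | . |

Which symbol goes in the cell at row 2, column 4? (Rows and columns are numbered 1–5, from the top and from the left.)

(r1,c2) = 1
(r4,c2) = 2
(r4,c4) = 1
(r5,c5) = 1
(r2,c5) = 4
(r4,c1) = 5
(r5,c3) = 2
(r1,c1) = 4
(r1,c4) = 3
(r2,c4) = 2

2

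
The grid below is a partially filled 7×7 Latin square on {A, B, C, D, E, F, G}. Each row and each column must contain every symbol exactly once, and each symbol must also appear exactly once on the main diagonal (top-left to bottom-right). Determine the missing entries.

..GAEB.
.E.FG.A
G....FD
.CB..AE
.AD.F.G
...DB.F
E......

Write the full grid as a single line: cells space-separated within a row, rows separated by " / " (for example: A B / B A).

(r1,c7): row 1 has {A,B,E,G}; column 7 has {A,D,E,F,G}, so it must be C.
(r2,c3): row 2 has {A,E,F,G}; column 3 has {B,D,G}, so it must be C.
(r2,c6): row 2 has {A,C,E,F,G}; column 6 has {A,B,F}, so it must be D.
(r3,c2): row 3 has {D,F,G}; column 2 has {A,C,E}, so it must be B.
(r3,c3): row 3 has {B,D,F,G}; column 3 has {B,C,D,G}; the diagonal has {E,F}, so it must be A.
(r3,c5): row 3 has {A,B,D,F,G}; column 5 has {B,E,F,G}, so it must be C.
(r4,c4): row 4 has {A,B,C,E}; column 4 has {A,D,F}; the diagonal has {A,E,F}, so it must be G.
(r4,c5): row 4 has {A,B,C,E,G}; column 5 has {B,C,E,F,G}, so it must be D.
(r6,c2): row 6 has {B,D,F}; column 2 has {A,B,C,E}, so it must be G.
(r6,c3): row 6 has {B,D,F,G}; column 3 has {A,B,C,D,G}, so it must be E.
(r6,c6): row 6 has {B,D,E,F,G}; column 6 has {A,B,D,F}; the diagonal has {A,E,F,G}, so it must be C.
(r7,c3): row 7 has {E}; column 3 has {A,B,C,D,E,G}, so it must be F.
(r7,c5): row 7 has {E,F}; column 5 has {B,C,D,E,F,G}, so it must be A.
(r7,c6): row 7 has {A,E,F}; column 6 has {A,B,C,D,F}, so it must be G.
(r7,c7): row 7 has {A,E,F,G}; column 7 has {A,C,D,E,F,G}; the diagonal has {A,C,E,F,G}, so it must be B.
(r1,c1): row 1 has {A,B,C,E,G}; column 1 has {E,G}; the diagonal has {A,B,C,E,F,G}, so it must be D.
(r1,c2): row 1 has {A,B,C,D,E,G}; column 2 has {A,B,C,E,G}, so it must be F.
(r2,c1): row 2 has {A,C,D,E,F,G}; column 1 has {D,E,G}, so it must be B.
(r3,c4): row 3 has {A,B,C,D,F,G}; column 4 has {A,D,F,G}, so it must be E.
(r4,c1): row 4 has {A,B,C,D,E,G}; column 1 has {B,D,E,G}, so it must be F.
(r5,c1): row 5 has {A,D,F,G}; column 1 has {B,D,E,F,G}, so it must be C.
(r5,c4): row 5 has {A,C,D,F,G}; column 4 has {A,D,E,F,G}, so it must be B.
(r5,c6): row 5 has {A,B,C,D,F,G}; column 6 has {A,B,C,D,F,G}, so it must be E.
(r6,c1): row 6 has {B,C,D,E,F,G}; column 1 has {B,C,D,E,F,G}, so it must be A.
(r7,c2): row 7 has {A,B,E,F,G}; column 2 has {A,B,C,E,F,G}, so it must be D.
(r7,c4): row 7 has {A,B,D,E,F,G}; column 4 has {A,B,D,E,F,G}, so it must be C.

D F G A E B C / B E C F G D A / G B A E C F D / F C B G D A E / C A D B F E G / A G E D B C F / E D F C A G B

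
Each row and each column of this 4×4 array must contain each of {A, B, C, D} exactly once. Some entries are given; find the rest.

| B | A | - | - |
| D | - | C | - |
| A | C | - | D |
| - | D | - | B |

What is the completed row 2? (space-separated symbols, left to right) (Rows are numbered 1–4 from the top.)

D B C A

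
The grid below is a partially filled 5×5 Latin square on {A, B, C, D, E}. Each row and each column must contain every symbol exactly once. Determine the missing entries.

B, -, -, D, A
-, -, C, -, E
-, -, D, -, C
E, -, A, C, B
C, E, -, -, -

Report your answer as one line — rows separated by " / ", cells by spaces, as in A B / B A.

B C E D A / D A C B E / A B D E C / E D A C B / C E B A D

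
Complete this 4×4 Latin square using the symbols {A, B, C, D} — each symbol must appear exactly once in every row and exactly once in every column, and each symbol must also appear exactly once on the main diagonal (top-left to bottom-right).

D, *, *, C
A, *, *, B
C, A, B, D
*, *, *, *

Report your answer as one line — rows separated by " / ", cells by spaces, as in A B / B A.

(r1,c2) = B
(r1,c3) = A
(r2,c2) = C
(r2,c3) = D
(r4,c1) = B
(r4,c2) = D
(r4,c3) = C
(r4,c4) = A

D B A C / A C D B / C A B D / B D C A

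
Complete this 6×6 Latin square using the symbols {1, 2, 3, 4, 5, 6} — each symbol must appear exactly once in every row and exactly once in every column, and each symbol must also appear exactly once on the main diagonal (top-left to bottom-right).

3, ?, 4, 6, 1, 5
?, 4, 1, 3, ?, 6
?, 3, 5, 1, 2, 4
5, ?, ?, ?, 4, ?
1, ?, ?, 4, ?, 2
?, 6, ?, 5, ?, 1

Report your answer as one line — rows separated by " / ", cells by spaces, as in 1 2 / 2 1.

3 2 4 6 1 5 / 2 4 1 3 5 6 / 6 3 5 1 2 4 / 5 1 6 2 4 3 / 1 5 3 4 6 2 / 4 6 2 5 3 1

At row 1, column 2: row 1 has {1,3,4,5,6}; column 2 has {3,4,6}; that leaves 2.
At row 2, column 1: row 2 has {1,3,4,6}; column 1 has {1,3,5}; that leaves 2.
At row 2, column 5: row 2 has {1,2,3,4,6}; column 5 has {1,2,4}; that leaves 5.
At row 3, column 1: row 3 has {1,2,3,4,5}; column 1 has {1,2,3,5}; that leaves 6.
At row 4, column 2: row 4 has {4,5}; column 2 has {2,3,4,6}; that leaves 1.
At row 4, column 4: row 4 has {1,4,5}; column 4 has {1,3,4,5,6}; the diagonal has {1,3,4,5}; that leaves 2.
At row 4, column 6: row 4 has {1,2,4,5}; column 6 has {1,2,4,5,6}; that leaves 3.
At row 5, column 2: row 5 has {1,2,4}; column 2 has {1,2,3,4,6}; that leaves 5.
At row 5, column 5: row 5 has {1,2,4,5}; column 5 has {1,2,4,5}; the diagonal has {1,2,3,4,5}; that leaves 6.
At row 6, column 1: row 6 has {1,5,6}; column 1 has {1,2,3,5,6}; that leaves 4.
At row 6, column 5: row 6 has {1,4,5,6}; column 5 has {1,2,4,5,6}; that leaves 3.
At row 4, column 3: row 4 has {1,2,3,4,5}; column 3 has {1,4,5}; that leaves 6.
At row 5, column 3: row 5 has {1,2,4,5,6}; column 3 has {1,4,5,6}; that leaves 3.
At row 6, column 3: row 6 has {1,3,4,5,6}; column 3 has {1,3,4,5,6}; that leaves 2.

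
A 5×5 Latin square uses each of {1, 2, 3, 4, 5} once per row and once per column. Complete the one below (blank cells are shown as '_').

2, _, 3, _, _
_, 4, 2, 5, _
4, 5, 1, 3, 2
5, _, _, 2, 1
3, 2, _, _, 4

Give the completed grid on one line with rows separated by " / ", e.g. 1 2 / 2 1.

2 1 3 4 5 / 1 4 2 5 3 / 4 5 1 3 2 / 5 3 4 2 1 / 3 2 5 1 4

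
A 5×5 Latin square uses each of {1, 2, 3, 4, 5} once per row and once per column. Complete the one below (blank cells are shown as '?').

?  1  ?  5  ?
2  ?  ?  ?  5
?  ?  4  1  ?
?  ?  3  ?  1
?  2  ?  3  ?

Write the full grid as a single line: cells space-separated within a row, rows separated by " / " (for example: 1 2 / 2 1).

4 1 2 5 3 / 2 3 1 4 5 / 3 5 4 1 2 / 5 4 3 2 1 / 1 2 5 3 4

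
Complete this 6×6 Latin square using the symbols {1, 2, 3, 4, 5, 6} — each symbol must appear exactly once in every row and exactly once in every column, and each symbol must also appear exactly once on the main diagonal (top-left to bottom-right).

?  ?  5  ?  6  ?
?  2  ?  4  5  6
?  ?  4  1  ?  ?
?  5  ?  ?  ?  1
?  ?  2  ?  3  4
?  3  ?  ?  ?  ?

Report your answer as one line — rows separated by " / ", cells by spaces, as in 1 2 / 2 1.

(r1,c1) = 1
(r1,c2) = 4
(r2,c1) = 3
(r2,c3) = 1
(r3,c2) = 6
(r3,c5) = 2
(r4,c4) = 6
(r4,c5) = 4
(r5,c2) = 1
(r5,c4) = 5
(r6,c3) = 6
(r6,c4) = 2
(r6,c5) = 1
(r6,c6) = 5
(r1,c4) = 3
(r1,c6) = 2
(r3,c1) = 5
(r3,c6) = 3
(r4,c1) = 2
(r4,c3) = 3
(r5,c1) = 6
(r6,c1) = 4

1 4 5 3 6 2 / 3 2 1 4 5 6 / 5 6 4 1 2 3 / 2 5 3 6 4 1 / 6 1 2 5 3 4 / 4 3 6 2 1 5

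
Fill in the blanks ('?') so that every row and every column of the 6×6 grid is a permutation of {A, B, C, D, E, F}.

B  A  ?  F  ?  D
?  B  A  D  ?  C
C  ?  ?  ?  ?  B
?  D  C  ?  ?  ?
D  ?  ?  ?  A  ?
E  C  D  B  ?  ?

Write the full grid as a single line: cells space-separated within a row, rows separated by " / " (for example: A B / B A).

B A E F C D / F B A D E C / C E F A D B / A D C E B F / D F B C A E / E C D B F A

At row 1, column 3: row 1 has {A,B,D,F}; column 3 has {A,C,D}; that leaves E.
At row 1, column 5: row 1 has {A,B,D,E,F}; column 5 has {A}; that leaves C.
At row 2, column 1: row 2 has {A,B,C,D}; column 1 has {B,C,D,E}; that leaves F.
At row 2, column 5: row 2 has {A,B,C,D,F}; column 5 has {A,C}; that leaves E.
At row 3, column 3: row 3 has {B,C}; column 3 has {A,C,D,E}; that leaves F.
At row 3, column 5: row 3 has {B,C,F}; column 5 has {A,C,E}; that leaves D.
At row 4, column 1: row 4 has {C,D}; column 1 has {B,C,D,E,F}; that leaves A.
At row 4, column 4: row 4 has {A,C,D}; column 4 has {B,D,F}; that leaves E.
At row 4, column 6: row 4 has {A,C,D,E}; column 6 has {B,C,D}; that leaves F.
At row 5, column 3: row 5 has {A,D}; column 3 has {A,C,D,E,F}; that leaves B.
At row 5, column 4: row 5 has {A,B,D}; column 4 has {B,D,E,F}; that leaves C.
At row 5, column 6: row 5 has {A,B,C,D}; column 6 has {B,C,D,F}; that leaves E.
At row 6, column 5: row 6 has {B,C,D,E}; column 5 has {A,C,D,E}; that leaves F.
At row 6, column 6: row 6 has {B,C,D,E,F}; column 6 has {B,C,D,E,F}; that leaves A.
At row 3, column 2: row 3 has {B,C,D,F}; column 2 has {A,B,C,D}; that leaves E.
At row 3, column 4: row 3 has {B,C,D,E,F}; column 4 has {B,C,D,E,F}; that leaves A.
At row 4, column 5: row 4 has {A,C,D,E,F}; column 5 has {A,C,D,E,F}; that leaves B.
At row 5, column 2: row 5 has {A,B,C,D,E}; column 2 has {A,B,C,D,E}; that leaves F.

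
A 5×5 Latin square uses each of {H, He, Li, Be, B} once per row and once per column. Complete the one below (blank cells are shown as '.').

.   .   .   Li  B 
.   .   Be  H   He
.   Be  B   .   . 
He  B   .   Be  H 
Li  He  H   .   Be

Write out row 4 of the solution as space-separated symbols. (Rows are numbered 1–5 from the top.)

He B Li Be H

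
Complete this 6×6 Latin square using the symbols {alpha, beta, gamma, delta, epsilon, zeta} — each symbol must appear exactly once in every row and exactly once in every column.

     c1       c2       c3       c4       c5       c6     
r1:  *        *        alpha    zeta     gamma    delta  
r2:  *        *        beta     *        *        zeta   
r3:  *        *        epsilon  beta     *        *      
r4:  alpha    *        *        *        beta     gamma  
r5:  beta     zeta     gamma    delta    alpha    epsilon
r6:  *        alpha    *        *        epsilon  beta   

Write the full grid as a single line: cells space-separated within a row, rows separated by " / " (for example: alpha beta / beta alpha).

epsilon beta alpha zeta gamma delta / gamma epsilon beta alpha delta zeta / delta gamma epsilon beta zeta alpha / alpha delta zeta epsilon beta gamma / beta zeta gamma delta alpha epsilon / zeta alpha delta gamma epsilon beta

(r1,c1) = epsilon
(r1,c2) = beta
(r2,c5) = delta
(r3,c5) = zeta
(r3,c6) = alpha
(r4,c4) = epsilon
(r6,c4) = gamma
(r2,c1) = gamma
(r2,c2) = epsilon
(r2,c4) = alpha
(r3,c1) = delta
(r3,c2) = gamma
(r4,c2) = delta
(r4,c3) = zeta
(r6,c1) = zeta
(r6,c3) = delta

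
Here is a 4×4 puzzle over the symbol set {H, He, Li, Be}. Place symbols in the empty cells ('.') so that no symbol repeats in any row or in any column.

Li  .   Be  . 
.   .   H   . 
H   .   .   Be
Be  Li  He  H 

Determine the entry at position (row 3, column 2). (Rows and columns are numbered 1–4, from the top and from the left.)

He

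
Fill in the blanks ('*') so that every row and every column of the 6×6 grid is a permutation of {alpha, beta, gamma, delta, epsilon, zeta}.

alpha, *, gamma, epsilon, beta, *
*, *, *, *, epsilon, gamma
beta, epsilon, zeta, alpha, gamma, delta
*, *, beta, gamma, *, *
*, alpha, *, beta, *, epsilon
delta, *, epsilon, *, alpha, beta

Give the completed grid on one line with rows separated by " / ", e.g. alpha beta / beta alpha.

(r1,c6) = zeta
(r2,c1) = zeta
(r2,c4) = delta
(r4,c1) = epsilon
(r4,c6) = alpha
(r5,c1) = gamma
(r5,c3) = delta
(r5,c5) = zeta
(r6,c4) = zeta
(r1,c2) = delta
(r2,c2) = beta
(r2,c3) = alpha
(r4,c2) = zeta
(r4,c5) = delta
(r6,c2) = gamma

alpha delta gamma epsilon beta zeta / zeta beta alpha delta epsilon gamma / beta epsilon zeta alpha gamma delta / epsilon zeta beta gamma delta alpha / gamma alpha delta beta zeta epsilon / delta gamma epsilon zeta alpha beta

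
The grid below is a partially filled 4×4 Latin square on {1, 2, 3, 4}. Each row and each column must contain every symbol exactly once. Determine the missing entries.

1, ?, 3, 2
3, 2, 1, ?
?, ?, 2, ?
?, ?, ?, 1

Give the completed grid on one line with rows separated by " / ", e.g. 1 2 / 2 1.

1 4 3 2 / 3 2 1 4 / 4 1 2 3 / 2 3 4 1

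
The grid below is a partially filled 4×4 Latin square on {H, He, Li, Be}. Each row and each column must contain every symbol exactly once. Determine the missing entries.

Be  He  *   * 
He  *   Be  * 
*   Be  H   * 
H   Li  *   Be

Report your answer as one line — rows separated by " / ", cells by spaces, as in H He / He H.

Be He Li H / He H Be Li / Li Be H He / H Li He Be

Cell (r1,c3): row 1 has {He,Be}; column 3 has {H,Be} → Li.
Cell (r1,c4): row 1 has {He,Li,Be}; column 4 has {Be} → H.
Cell (r2,c2): row 2 has {He,Be}; column 2 has {He,Li,Be} → H.
Cell (r2,c4): row 2 has {H,He,Be}; column 4 has {H,Be} → Li.
Cell (r3,c1): row 3 has {H,Be}; column 1 has {H,He,Be} → Li.
Cell (r3,c4): row 3 has {H,Li,Be}; column 4 has {H,Li,Be} → He.
Cell (r4,c3): row 4 has {H,Li,Be}; column 3 has {H,Li,Be} → He.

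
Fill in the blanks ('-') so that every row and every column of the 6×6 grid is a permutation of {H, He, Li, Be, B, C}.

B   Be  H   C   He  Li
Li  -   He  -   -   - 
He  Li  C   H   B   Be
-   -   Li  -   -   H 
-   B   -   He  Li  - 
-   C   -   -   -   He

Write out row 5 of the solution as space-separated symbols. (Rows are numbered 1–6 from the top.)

H B Be He Li C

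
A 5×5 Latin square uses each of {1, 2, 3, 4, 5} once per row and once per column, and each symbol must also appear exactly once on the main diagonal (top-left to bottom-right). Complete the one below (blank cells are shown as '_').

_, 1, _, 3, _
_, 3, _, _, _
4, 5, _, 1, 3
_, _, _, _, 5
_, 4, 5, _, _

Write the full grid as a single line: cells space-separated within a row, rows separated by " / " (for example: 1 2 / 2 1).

row 3 has {1,3,4,5}; column 3 has {5}; the diagonal has {3} — only 2 is left for (r3,c3).
row 4 has {5}; column 2 has {1,3,4,5} — only 2 is left for (r4,c2).
row 4 has {2,5}; column 4 has {1,3}; the diagonal has {2,3} — only 4 is left for (r4,c4).
row 5 has {4,5}; column 4 has {1,3,4} — only 2 is left for (r5,c4).
row 5 has {2,4,5}; column 5 has {3,5}; the diagonal has {2,3,4} — only 1 is left for (r5,c5).
row 1 has {1,3}; column 1 has {4}; the diagonal has {1,2,3,4} — only 5 is left for (r1,c1).
row 1 has {1,3,5}; column 3 has {2,5} — only 4 is left for (r1,c3).
row 1 has {1,3,4,5}; column 5 has {1,3,5} — only 2 is left for (r1,c5).
row 2 has {3}; column 3 has {2,4,5} — only 1 is left for (r2,c3).
row 2 has {1,3}; column 4 has {1,2,3,4} — only 5 is left for (r2,c4).
row 2 has {1,3,5}; column 5 has {1,2,3,5} — only 4 is left for (r2,c5).
row 4 has {2,4,5}; column 3 has {1,2,4,5} — only 3 is left for (r4,c3).
row 5 has {1,2,4,5}; column 1 has {4,5} — only 3 is left for (r5,c1).
row 2 has {1,3,4,5}; column 1 has {3,4,5} — only 2 is left for (r2,c1).
row 4 has {2,3,4,5}; column 1 has {2,3,4,5} — only 1 is left for (r4,c1).

5 1 4 3 2 / 2 3 1 5 4 / 4 5 2 1 3 / 1 2 3 4 5 / 3 4 5 2 1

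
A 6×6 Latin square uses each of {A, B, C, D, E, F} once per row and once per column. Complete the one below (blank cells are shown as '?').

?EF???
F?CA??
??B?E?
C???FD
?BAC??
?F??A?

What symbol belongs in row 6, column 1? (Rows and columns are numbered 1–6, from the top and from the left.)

B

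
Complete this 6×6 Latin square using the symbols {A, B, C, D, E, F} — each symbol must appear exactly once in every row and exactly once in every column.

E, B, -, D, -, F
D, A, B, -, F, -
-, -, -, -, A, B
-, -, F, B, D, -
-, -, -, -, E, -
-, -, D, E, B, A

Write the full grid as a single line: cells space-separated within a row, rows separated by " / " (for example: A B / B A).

E B A D C F / D A B C F E / C D E F A B / A E F B D C / B F C A E D / F C D E B A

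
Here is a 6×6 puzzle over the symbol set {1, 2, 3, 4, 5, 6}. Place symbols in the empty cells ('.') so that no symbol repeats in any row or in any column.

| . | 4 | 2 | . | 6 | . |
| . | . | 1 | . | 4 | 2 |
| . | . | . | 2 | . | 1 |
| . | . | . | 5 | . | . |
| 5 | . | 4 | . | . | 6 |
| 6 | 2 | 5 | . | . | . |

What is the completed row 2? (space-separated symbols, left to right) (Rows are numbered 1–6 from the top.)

3 5 1 6 4 2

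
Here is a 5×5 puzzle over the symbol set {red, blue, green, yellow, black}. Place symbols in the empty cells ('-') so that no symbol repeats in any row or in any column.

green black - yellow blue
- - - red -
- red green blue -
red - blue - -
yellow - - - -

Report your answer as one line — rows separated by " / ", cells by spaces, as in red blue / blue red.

green black red yellow blue / blue green yellow red black / black red green blue yellow / red yellow blue black green / yellow blue black green red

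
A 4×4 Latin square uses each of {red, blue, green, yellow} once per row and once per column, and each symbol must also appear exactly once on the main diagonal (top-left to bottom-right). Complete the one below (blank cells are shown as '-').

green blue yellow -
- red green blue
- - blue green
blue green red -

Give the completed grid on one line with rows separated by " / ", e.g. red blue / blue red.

(r1,c4) = red
(r2,c1) = yellow
(r3,c1) = red
(r3,c2) = yellow
(r4,c4) = yellow

green blue yellow red / yellow red green blue / red yellow blue green / blue green red yellow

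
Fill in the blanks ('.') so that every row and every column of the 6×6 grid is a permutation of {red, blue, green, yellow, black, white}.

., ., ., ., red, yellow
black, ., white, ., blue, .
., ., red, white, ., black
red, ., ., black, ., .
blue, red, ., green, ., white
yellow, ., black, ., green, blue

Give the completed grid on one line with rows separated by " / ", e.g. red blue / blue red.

white black green blue red yellow / black green white yellow blue red / green blue red white yellow black / red yellow blue black white green / blue red yellow green black white / yellow white black red green blue

(r1,c4) = blue
(r3,c1) = green
(r3,c5) = yellow
(r4,c5) = white
(r4,c6) = green
(r5,c3) = yellow
(r5,c5) = black
(r6,c2) = white
(r6,c4) = red
(r1,c1) = white
(r1,c3) = green
(r2,c4) = yellow
(r2,c6) = red
(r3,c2) = blue
(r4,c2) = yellow
(r4,c3) = blue
(r1,c2) = black
(r2,c2) = green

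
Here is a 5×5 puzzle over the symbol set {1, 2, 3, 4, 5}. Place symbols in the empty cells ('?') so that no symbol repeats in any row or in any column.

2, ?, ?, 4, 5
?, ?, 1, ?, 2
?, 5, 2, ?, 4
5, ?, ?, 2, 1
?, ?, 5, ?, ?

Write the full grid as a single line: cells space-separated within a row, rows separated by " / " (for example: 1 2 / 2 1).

At row 1, column 3: row 1 has {2,4,5}; column 3 has {1,2,5}; that leaves 3.
At row 4, column 3: row 4 has {1,2,5}; column 3 has {1,2,3,5}; that leaves 4.
At row 5, column 5: row 5 has {5}; column 5 has {1,2,4,5}; that leaves 3.
At row 1, column 2: row 1 has {2,3,4,5}; column 2 has {5}; that leaves 1.
At row 4, column 2: row 4 has {1,2,4,5}; column 2 has {1,5}; that leaves 3.
At row 5, column 4: row 5 has {3,5}; column 4 has {2,4}; that leaves 1.
At row 2, column 2: row 2 has {1,2}; column 2 has {1,3,5}; that leaves 4.
At row 3, column 4: row 3 has {2,4,5}; column 4 has {1,2,4}; that leaves 3.
At row 5, column 1: row 5 has {1,3,5}; column 1 has {2,5}; that leaves 4.
At row 5, column 2: row 5 has {1,3,4,5}; column 2 has {1,3,4,5}; that leaves 2.
At row 2, column 1: row 2 has {1,2,4}; column 1 has {2,4,5}; that leaves 3.
At row 2, column 4: row 2 has {1,2,3,4}; column 4 has {1,2,3,4}; that leaves 5.
At row 3, column 1: row 3 has {2,3,4,5}; column 1 has {2,3,4,5}; that leaves 1.

2 1 3 4 5 / 3 4 1 5 2 / 1 5 2 3 4 / 5 3 4 2 1 / 4 2 5 1 3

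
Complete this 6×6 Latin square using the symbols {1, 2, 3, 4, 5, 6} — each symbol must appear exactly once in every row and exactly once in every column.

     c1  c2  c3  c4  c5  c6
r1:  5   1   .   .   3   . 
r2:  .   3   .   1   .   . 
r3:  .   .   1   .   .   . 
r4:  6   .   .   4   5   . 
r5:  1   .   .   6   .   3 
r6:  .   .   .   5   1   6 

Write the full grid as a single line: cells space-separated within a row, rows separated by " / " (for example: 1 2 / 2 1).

(r1,c4): row 1 has {1,3,5}; column 4 has {1,4,5,6}, so it must be 2.
(r1,c6): row 1 has {1,2,3,5}; column 6 has {3,6}, so it must be 4.
(r3,c4): row 3 has {1}; column 4 has {1,2,4,5,6}, so it must be 3.
(r4,c2): row 4 has {4,5,6}; column 2 has {1,3}, so it must be 2.
(r4,c3): row 4 has {2,4,5,6}; column 3 has {1}, so it must be 3.
(r4,c6): row 4 has {2,3,4,5,6}; column 6 has {3,4,6}, so it must be 1.
(r6,c2): row 6 has {1,5,6}; column 2 has {1,2,3}, so it must be 4.
(r6,c3): row 6 has {1,4,5,6}; column 3 has {1,3}, so it must be 2.
(r1,c3): row 1 has {1,2,3,4,5}; column 3 has {1,2,3}, so it must be 6.
(r5,c2): row 5 has {1,3,6}; column 2 has {1,2,3,4}, so it must be 5.
(r5,c3): row 5 has {1,3,5,6}; column 3 has {1,2,3,6}, so it must be 4.
(r5,c5): row 5 has {1,3,4,5,6}; column 5 has {1,3,5}, so it must be 2.
(r6,c1): row 6 has {1,2,4,5,6}; column 1 has {1,5,6}, so it must be 3.
(r2,c3): row 2 has {1,3}; column 3 has {1,2,3,4,6}, so it must be 5.
(r2,c6): row 2 has {1,3,5}; column 6 has {1,3,4,6}, so it must be 2.
(r3,c2): row 3 has {1,3}; column 2 has {1,2,3,4,5}, so it must be 6.
(r3,c5): row 3 has {1,3,6}; column 5 has {1,2,3,5}, so it must be 4.
(r3,c6): row 3 has {1,3,4,6}; column 6 has {1,2,3,4,6}, so it must be 5.
(r2,c1): row 2 has {1,2,3,5}; column 1 has {1,3,5,6}, so it must be 4.
(r2,c5): row 2 has {1,2,3,4,5}; column 5 has {1,2,3,4,5}, so it must be 6.
(r3,c1): row 3 has {1,3,4,5,6}; column 1 has {1,3,4,5,6}, so it must be 2.

5 1 6 2 3 4 / 4 3 5 1 6 2 / 2 6 1 3 4 5 / 6 2 3 4 5 1 / 1 5 4 6 2 3 / 3 4 2 5 1 6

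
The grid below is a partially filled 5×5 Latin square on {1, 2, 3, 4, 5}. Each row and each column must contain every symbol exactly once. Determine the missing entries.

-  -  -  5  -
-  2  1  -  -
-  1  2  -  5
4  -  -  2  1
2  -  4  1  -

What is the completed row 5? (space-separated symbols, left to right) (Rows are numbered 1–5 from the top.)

(r1,c3) = 3
(r3,c1) = 3
(r3,c4) = 4
(r4,c3) = 5
(r5,c5) = 3
(r1,c1) = 1
(r1,c2) = 4
(r1,c5) = 2
(r2,c1) = 5
(r2,c4) = 3
(r2,c5) = 4
(r4,c2) = 3
(r5,c2) = 5

2 5 4 1 3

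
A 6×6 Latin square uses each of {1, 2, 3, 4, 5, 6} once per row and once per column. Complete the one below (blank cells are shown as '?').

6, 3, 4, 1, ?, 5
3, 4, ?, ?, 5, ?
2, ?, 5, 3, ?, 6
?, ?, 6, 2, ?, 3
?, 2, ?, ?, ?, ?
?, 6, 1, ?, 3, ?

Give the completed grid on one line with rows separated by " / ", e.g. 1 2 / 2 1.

6 3 4 1 2 5 / 3 4 2 6 5 1 / 2 1 5 3 4 6 / 4 5 6 2 1 3 / 1 2 3 5 6 4 / 5 6 1 4 3 2

row 1 has {1,3,4,5,6}; column 5 has {3,5} — only 2 is left for (r1,c5).
row 2 has {3,4,5}; column 3 has {1,4,5,6} — only 2 is left for (r2,c3).
row 2 has {2,3,4,5}; column 4 has {1,2,3} — only 6 is left for (r2,c4).
row 2 has {2,3,4,5,6}; column 6 has {3,5,6} — only 1 is left for (r2,c6).
row 3 has {2,3,5,6}; column 2 has {2,3,4,6} — only 1 is left for (r3,c2).
row 3 has {1,2,3,5,6}; column 5 has {2,3,5} — only 4 is left for (r3,c5).
row 4 has {2,3,6}; column 2 has {1,2,3,4,6} — only 5 is left for (r4,c2).
row 4 has {2,3,5,6}; column 5 has {2,3,4,5} — only 1 is left for (r4,c5).
row 5 has {2}; column 3 has {1,2,4,5,6} — only 3 is left for (r5,c3).
row 5 has {2,3}; column 5 has {1,2,3,4,5} — only 6 is left for (r5,c5).
row 5 has {2,3,6}; column 6 has {1,3,5,6} — only 4 is left for (r5,c6).
row 6 has {1,3,6}; column 6 has {1,3,4,5,6} — only 2 is left for (r6,c6).
row 4 has {1,2,3,5,6}; column 1 has {2,3,6} — only 4 is left for (r4,c1).
row 5 has {2,3,4,6}; column 4 has {1,2,3,6} — only 5 is left for (r5,c4).
row 6 has {1,2,3,6}; column 1 has {2,3,4,6} — only 5 is left for (r6,c1).
row 6 has {1,2,3,5,6}; column 4 has {1,2,3,5,6} — only 4 is left for (r6,c4).
row 5 has {2,3,4,5,6}; column 1 has {2,3,4,5,6} — only 1 is left for (r5,c1).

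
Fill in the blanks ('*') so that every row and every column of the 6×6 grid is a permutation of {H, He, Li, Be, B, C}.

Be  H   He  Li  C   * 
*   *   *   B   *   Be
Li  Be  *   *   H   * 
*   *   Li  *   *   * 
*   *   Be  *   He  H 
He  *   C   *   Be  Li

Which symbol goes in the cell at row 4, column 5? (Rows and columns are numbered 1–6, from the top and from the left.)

B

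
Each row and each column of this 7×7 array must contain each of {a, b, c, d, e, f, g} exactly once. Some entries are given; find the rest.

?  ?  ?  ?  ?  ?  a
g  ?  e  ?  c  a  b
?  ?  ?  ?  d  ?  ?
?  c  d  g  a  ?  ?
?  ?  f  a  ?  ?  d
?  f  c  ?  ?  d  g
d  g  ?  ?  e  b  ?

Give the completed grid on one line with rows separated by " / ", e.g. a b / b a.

c e b d f g a / g d e f c a b / f a g b d e c / b c d g a f e / e b f a g c d / a f c e b d g / d g a c e b f

At row 2, column 2: row 2 has {a,b,c,e,g}; column 2 has {c,f,g}; that leaves d.
At row 2, column 4: row 2 has {a,b,c,d,e,g}; column 4 has {a,g}; that leaves f.
At row 6, column 5: row 6 has {c,d,f,g}; column 5 has {a,c,d,e}; that leaves b.
At row 7, column 3: row 7 has {b,d,e,g}; column 3 has {c,d,e,f}; that leaves a.
At row 7, column 4: row 7 has {a,b,d,e,g}; column 4 has {a,f,g}; that leaves c.
At row 7, column 7: row 7 has {a,b,c,d,e,g}; column 7 has {a,b,d,g}; that leaves f.
At row 4, column 7: row 4 has {a,c,d,g}; column 7 has {a,b,d,f,g}; that leaves e.
At row 5, column 5: row 5 has {a,d,f}; column 5 has {a,b,c,d,e}; that leaves g.
At row 6, column 4: row 6 has {b,c,d,f,g}; column 4 has {a,c,f,g}; that leaves e.
At row 1, column 5: row 1 has {a}; column 5 has {a,b,c,d,e,g}; that leaves f.
At row 3, column 4: row 3 has {d}; column 4 has {a,c,e,f,g}; that leaves b.
At row 3, column 7: row 3 has {b,d}; column 7 has {a,b,d,e,f,g}; that leaves c.
At row 4, column 6: row 4 has {a,c,d,e,g}; column 6 has {a,b,d}; that leaves f.
At row 6, column 1: row 6 has {b,c,d,e,f,g}; column 1 has {d,g}; that leaves a.
At row 1, column 4: row 1 has {a,f}; column 4 has {a,b,c,e,f,g}; that leaves d.
At row 3, column 3: row 3 has {b,c,d}; column 3 has {a,c,d,e,f}; that leaves g.
At row 3, column 6: row 3 has {b,c,d,g}; column 6 has {a,b,d,f}; that leaves e.
At row 4, column 1: row 4 has {a,c,d,e,f,g}; column 1 has {a,d,g}; that leaves b.
At row 5, column 6: row 5 has {a,d,f,g}; column 6 has {a,b,d,e,f}; that leaves c.
At row 1, column 3: row 1 has {a,d,f}; column 3 has {a,c,d,e,f,g}; that leaves b.
At row 1, column 6: row 1 has {a,b,d,f}; column 6 has {a,b,c,d,e,f}; that leaves g.
At row 3, column 1: row 3 has {b,c,d,e,g}; column 1 has {a,b,d,g}; that leaves f.
At row 3, column 2: row 3 has {b,c,d,e,f,g}; column 2 has {c,d,f,g}; that leaves a.
At row 5, column 1: row 5 has {a,c,d,f,g}; column 1 has {a,b,d,f,g}; that leaves e.
At row 5, column 2: row 5 has {a,c,d,e,f,g}; column 2 has {a,c,d,f,g}; that leaves b.
At row 1, column 1: row 1 has {a,b,d,f,g}; column 1 has {a,b,d,e,f,g}; that leaves c.
At row 1, column 2: row 1 has {a,b,c,d,f,g}; column 2 has {a,b,c,d,f,g}; that leaves e.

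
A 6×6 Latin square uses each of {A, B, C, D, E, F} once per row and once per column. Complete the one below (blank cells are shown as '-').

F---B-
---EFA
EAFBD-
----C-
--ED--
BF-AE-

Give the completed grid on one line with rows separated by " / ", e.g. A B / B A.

F D A C B E / D C B E F A / E A F B D C / A E D F C B / C B E D A F / B F C A E D

Cell (r1,c4): row 1 has {B,F}; column 4 has {A,B,D,E} → C.
Cell (r3,c6): row 3 has {A,B,D,E,F}; column 6 has {A} → C.
Cell (r4,c4): row 4 has {C}; column 4 has {A,B,C,D,E} → F.
Cell (r5,c5): row 5 has {D,E}; column 5 has {B,C,D,E,F} → A.
Cell (r6,c6): row 6 has {A,B,E,F}; column 6 has {A,C} → D.
Cell (r1,c6): row 1 has {B,C,F}; column 6 has {A,C,D} → E.
Cell (r4,c6): row 4 has {C,F}; column 6 has {A,C,D,E} → B.
Cell (r5,c1): row 5 has {A,D,E}; column 1 has {B,E,F} → C.
Cell (r5,c2): row 5 has {A,C,D,E}; column 2 has {A,F} → B.
Cell (r5,c6): row 5 has {A,B,C,D,E}; column 6 has {A,B,C,D,E} → F.
Cell (r6,c3): row 6 has {A,B,D,E,F}; column 3 has {E,F} → C.
Cell (r1,c2): row 1 has {B,C,E,F}; column 2 has {A,B,F} → D.
Cell (r1,c3): row 1 has {B,C,D,E,F}; column 3 has {C,E,F} → A.
Cell (r2,c1): row 2 has {A,E,F}; column 1 has {B,C,E,F} → D.
Cell (r2,c2): row 2 has {A,D,E,F}; column 2 has {A,B,D,F} → C.
Cell (r2,c3): row 2 has {A,C,D,E,F}; column 3 has {A,C,E,F} → B.
Cell (r4,c1): row 4 has {B,C,F}; column 1 has {B,C,D,E,F} → A.
Cell (r4,c2): row 4 has {A,B,C,F}; column 2 has {A,B,C,D,F} → E.
Cell (r4,c3): row 4 has {A,B,C,E,F}; column 3 has {A,B,C,E,F} → D.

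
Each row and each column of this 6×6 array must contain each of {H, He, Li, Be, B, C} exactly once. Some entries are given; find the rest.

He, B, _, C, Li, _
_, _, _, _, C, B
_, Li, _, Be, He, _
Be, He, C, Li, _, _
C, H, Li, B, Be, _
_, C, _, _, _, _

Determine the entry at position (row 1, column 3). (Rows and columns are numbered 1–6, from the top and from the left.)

H

(r2,c2) = Be
(r4,c6) = H
(r5,c6) = He
(r1,c6) = Be
(r3,c6) = C
(r4,c5) = B
(r6,c5) = H
(r6,c6) = Li
(r1,c3) = H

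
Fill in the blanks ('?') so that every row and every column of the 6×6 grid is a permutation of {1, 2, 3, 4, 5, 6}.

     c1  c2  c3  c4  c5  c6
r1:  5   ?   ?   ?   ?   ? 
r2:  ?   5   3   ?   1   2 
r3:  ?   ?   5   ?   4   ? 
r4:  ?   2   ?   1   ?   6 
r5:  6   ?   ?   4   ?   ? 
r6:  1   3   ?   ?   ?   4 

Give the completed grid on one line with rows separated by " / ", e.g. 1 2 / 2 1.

5 4 1 2 6 3 / 4 5 3 6 1 2 / 2 6 5 3 4 1 / 3 2 4 1 5 6 / 6 1 2 4 3 5 / 1 3 6 5 2 4

At row 2, column 1: row 2 has {1,2,3,5}; column 1 has {1,5,6}; that leaves 4.
At row 2, column 4: row 2 has {1,2,3,4,5}; column 4 has {1,4}; that leaves 6.
At row 4, column 1: row 4 has {1,2,6}; column 1 has {1,4,5,6}; that leaves 3.
At row 4, column 3: row 4 has {1,2,3,6}; column 3 has {3,5}; that leaves 4.
At row 4, column 5: row 4 has {1,2,3,4,6}; column 5 has {1,4}; that leaves 5.
At row 5, column 2: row 5 has {4,6}; column 2 has {2,3,5}; that leaves 1.
At row 5, column 3: row 5 has {1,4,6}; column 3 has {3,4,5}; that leaves 2.
At row 5, column 5: row 5 has {1,2,4,6}; column 5 has {1,4,5}; that leaves 3.
At row 5, column 6: row 5 has {1,2,3,4,6}; column 6 has {2,4,6}; that leaves 5.
At row 6, column 3: row 6 has {1,3,4}; column 3 has {2,3,4,5}; that leaves 6.
At row 6, column 5: row 6 has {1,3,4,6}; column 5 has {1,3,4,5}; that leaves 2.
At row 1, column 3: row 1 has {5}; column 3 has {2,3,4,5,6}; that leaves 1.
At row 1, column 5: row 1 has {1,5}; column 5 has {1,2,3,4,5}; that leaves 6.
At row 1, column 6: row 1 has {1,5,6}; column 6 has {2,4,5,6}; that leaves 3.
At row 3, column 1: row 3 has {4,5}; column 1 has {1,3,4,5,6}; that leaves 2.
At row 3, column 2: row 3 has {2,4,5}; column 2 has {1,2,3,5}; that leaves 6.
At row 3, column 4: row 3 has {2,4,5,6}; column 4 has {1,4,6}; that leaves 3.
At row 3, column 6: row 3 has {2,3,4,5,6}; column 6 has {2,3,4,5,6}; that leaves 1.
At row 6, column 4: row 6 has {1,2,3,4,6}; column 4 has {1,3,4,6}; that leaves 5.
At row 1, column 2: row 1 has {1,3,5,6}; column 2 has {1,2,3,5,6}; that leaves 4.
At row 1, column 4: row 1 has {1,3,4,5,6}; column 4 has {1,3,4,5,6}; that leaves 2.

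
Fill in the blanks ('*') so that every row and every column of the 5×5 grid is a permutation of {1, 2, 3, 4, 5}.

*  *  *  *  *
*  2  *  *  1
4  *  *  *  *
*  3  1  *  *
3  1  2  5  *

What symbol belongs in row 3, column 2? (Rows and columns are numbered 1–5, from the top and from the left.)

5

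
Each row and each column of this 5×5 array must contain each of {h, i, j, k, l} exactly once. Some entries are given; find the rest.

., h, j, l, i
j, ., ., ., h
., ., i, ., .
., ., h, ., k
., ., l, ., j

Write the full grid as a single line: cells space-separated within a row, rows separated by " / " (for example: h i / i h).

(r1,c1) = k
(r2,c3) = k
(r2,c4) = i
(r3,c5) = l
(r4,c4) = j
(r2,c2) = l
(r3,c1) = h
(r3,c4) = k
(r4,c2) = i
(r5,c1) = i
(r5,c2) = k
(r5,c4) = h
(r3,c2) = j
(r4,c1) = l

k h j l i / j l k i h / h j i k l / l i h j k / i k l h j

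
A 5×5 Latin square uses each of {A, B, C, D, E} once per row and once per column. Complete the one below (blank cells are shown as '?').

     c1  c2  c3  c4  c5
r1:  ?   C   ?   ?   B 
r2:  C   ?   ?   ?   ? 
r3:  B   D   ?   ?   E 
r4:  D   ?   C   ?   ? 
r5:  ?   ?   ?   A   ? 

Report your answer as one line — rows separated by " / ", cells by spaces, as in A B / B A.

(r3,c3) = A
(r3,c4) = C
(r4,c5) = A
(r5,c1) = E
(r5,c2) = B
(r5,c3) = D
(r5,c5) = C
(r1,c1) = A
(r1,c3) = E
(r1,c4) = D
(r2,c3) = B
(r2,c4) = E
(r2,c5) = D
(r4,c2) = E
(r4,c4) = B
(r2,c2) = A

A C E D B / C A B E D / B D A C E / D E C B A / E B D A C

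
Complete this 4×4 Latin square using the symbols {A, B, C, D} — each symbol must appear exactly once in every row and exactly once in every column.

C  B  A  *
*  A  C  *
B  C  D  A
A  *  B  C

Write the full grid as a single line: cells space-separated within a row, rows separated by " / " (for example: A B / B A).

C B A D / D A C B / B C D A / A D B C

(r1,c4) = D
(r2,c1) = D
(r2,c4) = B
(r4,c2) = D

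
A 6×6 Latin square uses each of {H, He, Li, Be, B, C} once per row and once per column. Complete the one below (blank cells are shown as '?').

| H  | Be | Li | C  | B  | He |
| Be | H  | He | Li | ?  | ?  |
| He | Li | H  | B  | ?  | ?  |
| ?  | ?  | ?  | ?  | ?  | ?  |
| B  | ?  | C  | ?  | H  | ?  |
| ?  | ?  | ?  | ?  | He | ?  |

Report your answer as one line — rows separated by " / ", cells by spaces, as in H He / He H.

H Be Li C B He / Be H He Li C B / He Li H B Be C / C B Be He Li H / B He C Be H Li / Li C B H He Be

(r2,c5) = C
(r2,c6) = B
(r3,c5) = Be
(r3,c6) = C
(r4,c5) = Li
(r5,c2) = He
(r5,c4) = Be
(r5,c6) = Li
(r6,c4) = H
(r6,c6) = Be
(r4,c1) = C
(r4,c2) = B
(r4,c3) = Be
(r4,c4) = He
(r4,c6) = H
(r6,c1) = Li
(r6,c2) = C
(r6,c3) = B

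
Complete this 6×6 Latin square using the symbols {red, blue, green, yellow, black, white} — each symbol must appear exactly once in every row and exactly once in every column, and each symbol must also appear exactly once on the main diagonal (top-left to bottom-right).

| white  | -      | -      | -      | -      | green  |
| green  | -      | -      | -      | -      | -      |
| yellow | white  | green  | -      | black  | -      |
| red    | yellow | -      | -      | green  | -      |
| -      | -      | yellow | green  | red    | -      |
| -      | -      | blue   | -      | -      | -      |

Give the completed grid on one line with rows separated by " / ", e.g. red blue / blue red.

white red black yellow blue green / green blue red white yellow black / yellow white green blue black red / red yellow white black green blue / blue black yellow green red white / black green blue red white yellow

(r6,c1) = black
(r6,c6) = yellow
(r5,c1) = blue
(r5,c2) = black
(r5,c6) = white
(r6,c5) = white
(r2,c2) = blue
(r2,c5) = yellow
(r4,c4) = black
(r4,c6) = blue
(r6,c4) = red
(r1,c2) = red
(r1,c3) = black
(r1,c5) = blue
(r2,c4) = white
(r3,c4) = blue
(r3,c6) = red
(r4,c3) = white
(r6,c2) = green
(r1,c4) = yellow
(r2,c3) = red
(r2,c6) = black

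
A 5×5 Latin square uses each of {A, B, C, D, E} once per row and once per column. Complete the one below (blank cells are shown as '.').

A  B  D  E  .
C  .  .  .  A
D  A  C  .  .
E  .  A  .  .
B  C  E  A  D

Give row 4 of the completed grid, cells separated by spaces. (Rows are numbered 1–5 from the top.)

E D A C B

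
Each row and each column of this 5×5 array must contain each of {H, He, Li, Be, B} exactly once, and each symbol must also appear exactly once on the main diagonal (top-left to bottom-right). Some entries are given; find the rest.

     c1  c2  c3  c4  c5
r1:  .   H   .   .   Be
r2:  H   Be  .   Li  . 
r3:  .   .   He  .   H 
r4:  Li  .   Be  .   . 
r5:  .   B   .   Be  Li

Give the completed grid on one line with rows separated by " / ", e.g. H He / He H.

B H Li He Be / H Be B Li He / Be Li He B H / Li He Be H B / He B H Be Li

(r1,c1): row 1 has {H,Be}; column 1 has {H,Li}; the diagonal has {He,Li,Be}, so it must be B.
(r1,c3): row 1 has {H,Be,B}; column 3 has {He,Be}, so it must be Li.
(r1,c4): row 1 has {H,Li,Be,B}; column 4 has {Li,Be}, so it must be He.
(r2,c3): row 2 has {H,Li,Be}; column 3 has {He,Li,Be}, so it must be B.
(r2,c5): row 2 has {H,Li,Be,B}; column 5 has {H,Li,Be}, so it must be He.
(r3,c1): row 3 has {H,He}; column 1 has {H,Li,B}, so it must be Be.
(r3,c2): row 3 has {H,He,Be}; column 2 has {H,Be,B}, so it must be Li.
(r3,c4): row 3 has {H,He,Li,Be}; column 4 has {He,Li,Be}, so it must be B.
(r4,c2): row 4 has {Li,Be}; column 2 has {H,Li,Be,B}, so it must be He.
(r4,c4): row 4 has {He,Li,Be}; column 4 has {He,Li,Be,B}; the diagonal has {He,Li,Be,B}, so it must be H.
(r4,c5): row 4 has {H,He,Li,Be}; column 5 has {H,He,Li,Be}, so it must be B.
(r5,c1): row 5 has {Li,Be,B}; column 1 has {H,Li,Be,B}, so it must be He.
(r5,c3): row 5 has {He,Li,Be,B}; column 3 has {He,Li,Be,B}, so it must be H.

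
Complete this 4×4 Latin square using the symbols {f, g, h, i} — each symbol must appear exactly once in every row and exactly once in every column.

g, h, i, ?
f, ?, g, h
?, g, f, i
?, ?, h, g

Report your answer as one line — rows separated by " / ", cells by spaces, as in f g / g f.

g h i f / f i g h / h g f i / i f h g

(r1,c4): row 1 has {g,h,i}; column 4 has {g,h,i}, so it must be f.
(r2,c2): row 2 has {f,g,h}; column 2 has {g,h}, so it must be i.
(r3,c1): row 3 has {f,g,i}; column 1 has {f,g}, so it must be h.
(r4,c1): row 4 has {g,h}; column 1 has {f,g,h}, so it must be i.
(r4,c2): row 4 has {g,h,i}; column 2 has {g,h,i}, so it must be f.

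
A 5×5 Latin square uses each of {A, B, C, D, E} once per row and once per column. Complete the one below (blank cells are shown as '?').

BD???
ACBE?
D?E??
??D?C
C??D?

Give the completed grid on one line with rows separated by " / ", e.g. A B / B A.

B D C A E / A C B E D / D B E C A / E A D B C / C E A D B

Cell (r2,c5): row 2 has {A,B,C,E}; column 5 has {C} → D.
Cell (r4,c1): row 4 has {C,D}; column 1 has {A,B,C,D} → E.
Cell (r5,c3): row 5 has {C,D}; column 3 has {B,D,E} → A.
Cell (r1,c3): row 1 has {B,D}; column 3 has {A,B,D,E} → C.
Cell (r1,c4): row 1 has {B,C,D}; column 4 has {D,E} → A.
Cell (r1,c5): row 1 has {A,B,C,D}; column 5 has {C,D} → E.
Cell (r4,c4): row 4 has {C,D,E}; column 4 has {A,D,E} → B.
Cell (r5,c5): row 5 has {A,C,D}; column 5 has {C,D,E} → B.
Cell (r3,c4): row 3 has {D,E}; column 4 has {A,B,D,E} → C.
Cell (r3,c5): row 3 has {C,D,E}; column 5 has {B,C,D,E} → A.
Cell (r4,c2): row 4 has {B,C,D,E}; column 2 has {C,D} → A.
Cell (r5,c2): row 5 has {A,B,C,D}; column 2 has {A,C,D} → E.
Cell (r3,c2): row 3 has {A,C,D,E}; column 2 has {A,C,D,E} → B.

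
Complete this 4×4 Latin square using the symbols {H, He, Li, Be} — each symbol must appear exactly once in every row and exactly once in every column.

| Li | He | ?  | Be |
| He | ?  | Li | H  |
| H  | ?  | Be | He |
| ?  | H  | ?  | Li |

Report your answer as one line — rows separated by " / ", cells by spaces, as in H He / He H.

Li He H Be / He Be Li H / H Li Be He / Be H He Li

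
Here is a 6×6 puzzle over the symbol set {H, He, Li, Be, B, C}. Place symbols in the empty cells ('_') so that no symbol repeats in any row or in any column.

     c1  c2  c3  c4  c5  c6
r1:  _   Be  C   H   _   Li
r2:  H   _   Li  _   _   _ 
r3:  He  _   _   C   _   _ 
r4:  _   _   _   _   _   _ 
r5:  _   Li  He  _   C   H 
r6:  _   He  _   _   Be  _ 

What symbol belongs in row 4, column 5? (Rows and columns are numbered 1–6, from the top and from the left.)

H

row 1 has {H,Li,Be,C}; column 1 has {H,He} — only B is left for (r1,c1).
row 1 has {H,Li,Be,B,C}; column 5 has {Be,C} — only He is left for (r1,c5).
row 2 has {H,Li}; column 5 has {He,Be,C} — only B is left for (r2,c5).
row 5 has {H,He,Li,C}; column 1 has {H,He,B} — only Be is left for (r5,c1).
row 5 has {H,He,Li,Be,C}; column 4 has {H,C} — only B is left for (r5,c4).
row 6 has {He,Be}; column 4 has {H,B,C} — only Li is left for (r6,c4).
row 2 has {H,Li,B}; column 2 has {He,Li,Be} — only C is left for (r2,c2).
row 6 has {He,Li,Be}; column 1 has {H,He,Be,B} — only C is left for (r6,c1).
row 6 has {He,Li,Be,C}; column 6 has {H,Li} — only B is left for (r6,c6).
row 3 has {He,C}; column 6 has {H,Li,B} — only Be is left for (r3,c6).
row 4 is empty so far; column 1 has {H,He,Be,B,C} — only Li is left for (r4,c1).
row 4 has {Li}; column 5 has {He,Be,B,C} — only H is left for (r4,c5).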